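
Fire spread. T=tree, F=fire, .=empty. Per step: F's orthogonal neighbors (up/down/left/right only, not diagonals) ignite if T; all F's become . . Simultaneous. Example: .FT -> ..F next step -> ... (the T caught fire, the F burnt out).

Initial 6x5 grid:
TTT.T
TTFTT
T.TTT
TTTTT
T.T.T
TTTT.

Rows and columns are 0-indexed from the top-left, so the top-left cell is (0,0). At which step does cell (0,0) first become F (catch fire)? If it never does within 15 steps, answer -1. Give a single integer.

Step 1: cell (0,0)='T' (+4 fires, +1 burnt)
Step 2: cell (0,0)='T' (+5 fires, +4 burnt)
Step 3: cell (0,0)='F' (+7 fires, +5 burnt)
  -> target ignites at step 3
Step 4: cell (0,0)='.' (+3 fires, +7 burnt)
Step 5: cell (0,0)='.' (+4 fires, +3 burnt)
Step 6: cell (0,0)='.' (+1 fires, +4 burnt)
Step 7: cell (0,0)='.' (+0 fires, +1 burnt)
  fire out at step 7

3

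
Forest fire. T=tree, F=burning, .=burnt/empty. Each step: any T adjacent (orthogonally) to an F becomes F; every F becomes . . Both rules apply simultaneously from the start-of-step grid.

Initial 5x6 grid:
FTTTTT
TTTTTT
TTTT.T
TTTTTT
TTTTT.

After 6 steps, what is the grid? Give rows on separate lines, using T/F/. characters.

Step 1: 2 trees catch fire, 1 burn out
  .FTTTT
  FTTTTT
  TTTT.T
  TTTTTT
  TTTTT.
Step 2: 3 trees catch fire, 2 burn out
  ..FTTT
  .FTTTT
  FTTT.T
  TTTTTT
  TTTTT.
Step 3: 4 trees catch fire, 3 burn out
  ...FTT
  ..FTTT
  .FTT.T
  FTTTTT
  TTTTT.
Step 4: 5 trees catch fire, 4 burn out
  ....FT
  ...FTT
  ..FT.T
  .FTTTT
  FTTTT.
Step 5: 5 trees catch fire, 5 burn out
  .....F
  ....FT
  ...F.T
  ..FTTT
  .FTTT.
Step 6: 3 trees catch fire, 5 burn out
  ......
  .....F
  .....T
  ...FTT
  ..FTT.

......
.....F
.....T
...FTT
..FTT.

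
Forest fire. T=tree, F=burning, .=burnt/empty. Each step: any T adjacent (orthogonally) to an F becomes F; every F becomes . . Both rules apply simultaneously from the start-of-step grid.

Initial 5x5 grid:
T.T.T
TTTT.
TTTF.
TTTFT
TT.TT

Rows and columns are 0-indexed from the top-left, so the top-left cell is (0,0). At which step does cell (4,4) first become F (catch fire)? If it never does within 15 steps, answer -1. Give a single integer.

Step 1: cell (4,4)='T' (+5 fires, +2 burnt)
Step 2: cell (4,4)='F' (+4 fires, +5 burnt)
  -> target ignites at step 2
Step 3: cell (4,4)='.' (+5 fires, +4 burnt)
Step 4: cell (4,4)='.' (+2 fires, +5 burnt)
Step 5: cell (4,4)='.' (+1 fires, +2 burnt)
Step 6: cell (4,4)='.' (+0 fires, +1 burnt)
  fire out at step 6

2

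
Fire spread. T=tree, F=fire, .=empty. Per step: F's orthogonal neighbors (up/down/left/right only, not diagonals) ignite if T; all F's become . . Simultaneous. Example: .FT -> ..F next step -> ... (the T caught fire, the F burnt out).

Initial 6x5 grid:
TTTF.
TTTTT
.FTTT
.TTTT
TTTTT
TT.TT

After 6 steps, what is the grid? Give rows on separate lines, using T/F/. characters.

Step 1: 5 trees catch fire, 2 burn out
  TTF..
  TFTFT
  ..FTT
  .FTTT
  TTTTT
  TT.TT
Step 2: 7 trees catch fire, 5 burn out
  TF...
  F.F.F
  ...FT
  ..FTT
  TFTTT
  TT.TT
Step 3: 6 trees catch fire, 7 burn out
  F....
  .....
  ....F
  ...FT
  F.FTT
  TF.TT
Step 4: 3 trees catch fire, 6 burn out
  .....
  .....
  .....
  ....F
  ...FT
  F..TT
Step 5: 2 trees catch fire, 3 burn out
  .....
  .....
  .....
  .....
  ....F
  ...FT
Step 6: 1 trees catch fire, 2 burn out
  .....
  .....
  .....
  .....
  .....
  ....F

.....
.....
.....
.....
.....
....F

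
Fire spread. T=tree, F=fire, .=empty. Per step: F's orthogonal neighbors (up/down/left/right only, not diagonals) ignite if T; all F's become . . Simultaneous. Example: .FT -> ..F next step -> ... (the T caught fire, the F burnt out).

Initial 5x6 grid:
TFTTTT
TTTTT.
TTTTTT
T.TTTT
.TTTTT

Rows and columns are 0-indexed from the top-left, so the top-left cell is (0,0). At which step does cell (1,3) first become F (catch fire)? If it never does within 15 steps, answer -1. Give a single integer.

Step 1: cell (1,3)='T' (+3 fires, +1 burnt)
Step 2: cell (1,3)='T' (+4 fires, +3 burnt)
Step 3: cell (1,3)='F' (+4 fires, +4 burnt)
  -> target ignites at step 3
Step 4: cell (1,3)='.' (+5 fires, +4 burnt)
Step 5: cell (1,3)='.' (+3 fires, +5 burnt)
Step 6: cell (1,3)='.' (+4 fires, +3 burnt)
Step 7: cell (1,3)='.' (+2 fires, +4 burnt)
Step 8: cell (1,3)='.' (+1 fires, +2 burnt)
Step 9: cell (1,3)='.' (+0 fires, +1 burnt)
  fire out at step 9

3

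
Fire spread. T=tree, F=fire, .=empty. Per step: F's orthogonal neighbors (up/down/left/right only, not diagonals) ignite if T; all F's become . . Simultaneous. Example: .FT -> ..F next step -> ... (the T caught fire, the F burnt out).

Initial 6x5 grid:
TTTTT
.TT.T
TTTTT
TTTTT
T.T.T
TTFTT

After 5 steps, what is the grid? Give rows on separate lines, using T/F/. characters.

Step 1: 3 trees catch fire, 1 burn out
  TTTTT
  .TT.T
  TTTTT
  TTTTT
  T.F.T
  TF.FT
Step 2: 3 trees catch fire, 3 burn out
  TTTTT
  .TT.T
  TTTTT
  TTFTT
  T...T
  F...F
Step 3: 5 trees catch fire, 3 burn out
  TTTTT
  .TT.T
  TTFTT
  TF.FT
  F...F
  .....
Step 4: 5 trees catch fire, 5 burn out
  TTTTT
  .TF.T
  TF.FT
  F...F
  .....
  .....
Step 5: 4 trees catch fire, 5 burn out
  TTFTT
  .F..T
  F...F
  .....
  .....
  .....

TTFTT
.F..T
F...F
.....
.....
.....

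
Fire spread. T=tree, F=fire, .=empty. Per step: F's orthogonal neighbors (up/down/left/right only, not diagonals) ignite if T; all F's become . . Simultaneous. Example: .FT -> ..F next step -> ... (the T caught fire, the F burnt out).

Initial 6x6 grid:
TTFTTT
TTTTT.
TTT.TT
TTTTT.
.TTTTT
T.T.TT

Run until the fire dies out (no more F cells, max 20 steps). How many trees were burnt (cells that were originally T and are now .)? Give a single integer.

Answer: 28

Derivation:
Step 1: +3 fires, +1 burnt (F count now 3)
Step 2: +5 fires, +3 burnt (F count now 5)
Step 3: +5 fires, +5 burnt (F count now 5)
Step 4: +5 fires, +5 burnt (F count now 5)
Step 5: +6 fires, +5 burnt (F count now 6)
Step 6: +1 fires, +6 burnt (F count now 1)
Step 7: +2 fires, +1 burnt (F count now 2)
Step 8: +1 fires, +2 burnt (F count now 1)
Step 9: +0 fires, +1 burnt (F count now 0)
Fire out after step 9
Initially T: 29, now '.': 35
Total burnt (originally-T cells now '.'): 28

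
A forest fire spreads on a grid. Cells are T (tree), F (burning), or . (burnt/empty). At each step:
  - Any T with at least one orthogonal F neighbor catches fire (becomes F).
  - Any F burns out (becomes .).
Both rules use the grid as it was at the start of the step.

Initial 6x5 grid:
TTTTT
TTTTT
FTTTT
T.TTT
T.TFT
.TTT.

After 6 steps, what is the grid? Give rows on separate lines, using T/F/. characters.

Step 1: 7 trees catch fire, 2 burn out
  TTTTT
  FTTTT
  .FTTT
  F.TFT
  T.F.F
  .TTF.
Step 2: 8 trees catch fire, 7 burn out
  FTTTT
  .FTTT
  ..FFT
  ..F.F
  F....
  .TF..
Step 3: 5 trees catch fire, 8 burn out
  .FTTT
  ..FFT
  ....F
  .....
  .....
  .F...
Step 4: 3 trees catch fire, 5 burn out
  ..FFT
  ....F
  .....
  .....
  .....
  .....
Step 5: 1 trees catch fire, 3 burn out
  ....F
  .....
  .....
  .....
  .....
  .....
Step 6: 0 trees catch fire, 1 burn out
  .....
  .....
  .....
  .....
  .....
  .....

.....
.....
.....
.....
.....
.....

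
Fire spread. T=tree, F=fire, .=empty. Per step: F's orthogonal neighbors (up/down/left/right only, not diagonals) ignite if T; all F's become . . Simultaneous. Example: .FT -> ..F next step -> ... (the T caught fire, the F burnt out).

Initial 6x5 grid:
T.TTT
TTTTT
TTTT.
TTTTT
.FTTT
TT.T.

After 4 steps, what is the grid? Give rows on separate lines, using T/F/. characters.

Step 1: 3 trees catch fire, 1 burn out
  T.TTT
  TTTTT
  TTTT.
  TFTTT
  ..FTT
  TF.T.
Step 2: 5 trees catch fire, 3 burn out
  T.TTT
  TTTTT
  TFTT.
  F.FTT
  ...FT
  F..T.
Step 3: 6 trees catch fire, 5 burn out
  T.TTT
  TFTTT
  F.FT.
  ...FT
  ....F
  ...F.
Step 4: 4 trees catch fire, 6 burn out
  T.TTT
  F.FTT
  ...F.
  ....F
  .....
  .....

T.TTT
F.FTT
...F.
....F
.....
.....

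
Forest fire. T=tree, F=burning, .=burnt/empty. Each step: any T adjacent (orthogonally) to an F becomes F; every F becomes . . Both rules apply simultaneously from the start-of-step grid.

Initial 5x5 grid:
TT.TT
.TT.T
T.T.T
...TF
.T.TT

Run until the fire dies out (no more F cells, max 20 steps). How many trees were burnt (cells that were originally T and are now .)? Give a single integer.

Answer: 7

Derivation:
Step 1: +3 fires, +1 burnt (F count now 3)
Step 2: +2 fires, +3 burnt (F count now 2)
Step 3: +1 fires, +2 burnt (F count now 1)
Step 4: +1 fires, +1 burnt (F count now 1)
Step 5: +0 fires, +1 burnt (F count now 0)
Fire out after step 5
Initially T: 14, now '.': 18
Total burnt (originally-T cells now '.'): 7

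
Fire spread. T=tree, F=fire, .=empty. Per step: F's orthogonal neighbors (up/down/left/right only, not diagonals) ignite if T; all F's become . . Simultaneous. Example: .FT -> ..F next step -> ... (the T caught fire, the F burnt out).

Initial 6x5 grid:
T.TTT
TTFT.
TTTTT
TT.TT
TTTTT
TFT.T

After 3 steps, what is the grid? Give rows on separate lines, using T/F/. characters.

Step 1: 7 trees catch fire, 2 burn out
  T.FTT
  TF.F.
  TTFTT
  TT.TT
  TFTTT
  F.F.T
Step 2: 7 trees catch fire, 7 burn out
  T..FT
  F....
  TF.FT
  TF.TT
  F.FTT
  ....T
Step 3: 7 trees catch fire, 7 burn out
  F...F
  .....
  F...F
  F..FT
  ...FT
  ....T

F...F
.....
F...F
F..FT
...FT
....T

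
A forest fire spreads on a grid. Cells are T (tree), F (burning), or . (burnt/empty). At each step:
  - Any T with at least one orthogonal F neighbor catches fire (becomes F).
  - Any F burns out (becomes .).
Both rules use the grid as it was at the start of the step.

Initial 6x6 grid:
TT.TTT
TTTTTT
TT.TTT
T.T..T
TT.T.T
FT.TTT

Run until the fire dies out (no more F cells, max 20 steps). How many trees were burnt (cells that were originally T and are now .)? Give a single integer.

Step 1: +2 fires, +1 burnt (F count now 2)
Step 2: +2 fires, +2 burnt (F count now 2)
Step 3: +1 fires, +2 burnt (F count now 1)
Step 4: +2 fires, +1 burnt (F count now 2)
Step 5: +2 fires, +2 burnt (F count now 2)
Step 6: +2 fires, +2 burnt (F count now 2)
Step 7: +1 fires, +2 burnt (F count now 1)
Step 8: +3 fires, +1 burnt (F count now 3)
Step 9: +3 fires, +3 burnt (F count now 3)
Step 10: +2 fires, +3 burnt (F count now 2)
Step 11: +1 fires, +2 burnt (F count now 1)
Step 12: +1 fires, +1 burnt (F count now 1)
Step 13: +1 fires, +1 burnt (F count now 1)
Step 14: +1 fires, +1 burnt (F count now 1)
Step 15: +1 fires, +1 burnt (F count now 1)
Step 16: +1 fires, +1 burnt (F count now 1)
Step 17: +0 fires, +1 burnt (F count now 0)
Fire out after step 17
Initially T: 27, now '.': 35
Total burnt (originally-T cells now '.'): 26

Answer: 26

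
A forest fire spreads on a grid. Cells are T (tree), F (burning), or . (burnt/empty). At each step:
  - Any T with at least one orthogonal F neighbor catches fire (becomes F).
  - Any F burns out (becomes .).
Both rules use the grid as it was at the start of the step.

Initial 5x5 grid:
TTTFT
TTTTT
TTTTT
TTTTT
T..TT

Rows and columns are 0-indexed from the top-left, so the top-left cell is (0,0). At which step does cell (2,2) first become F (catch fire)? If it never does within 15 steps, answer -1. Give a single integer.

Step 1: cell (2,2)='T' (+3 fires, +1 burnt)
Step 2: cell (2,2)='T' (+4 fires, +3 burnt)
Step 3: cell (2,2)='F' (+5 fires, +4 burnt)
  -> target ignites at step 3
Step 4: cell (2,2)='.' (+5 fires, +5 burnt)
Step 5: cell (2,2)='.' (+3 fires, +5 burnt)
Step 6: cell (2,2)='.' (+1 fires, +3 burnt)
Step 7: cell (2,2)='.' (+1 fires, +1 burnt)
Step 8: cell (2,2)='.' (+0 fires, +1 burnt)
  fire out at step 8

3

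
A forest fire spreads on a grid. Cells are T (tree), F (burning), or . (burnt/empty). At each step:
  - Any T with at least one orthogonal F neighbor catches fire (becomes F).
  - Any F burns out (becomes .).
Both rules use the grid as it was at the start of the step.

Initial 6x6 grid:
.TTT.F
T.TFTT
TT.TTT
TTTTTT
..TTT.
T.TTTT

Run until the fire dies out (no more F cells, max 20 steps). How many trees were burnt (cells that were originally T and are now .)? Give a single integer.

Answer: 25

Derivation:
Step 1: +5 fires, +2 burnt (F count now 5)
Step 2: +4 fires, +5 burnt (F count now 4)
Step 3: +5 fires, +4 burnt (F count now 5)
Step 4: +4 fires, +5 burnt (F count now 4)
Step 5: +4 fires, +4 burnt (F count now 4)
Step 6: +2 fires, +4 burnt (F count now 2)
Step 7: +1 fires, +2 burnt (F count now 1)
Step 8: +0 fires, +1 burnt (F count now 0)
Fire out after step 8
Initially T: 26, now '.': 35
Total burnt (originally-T cells now '.'): 25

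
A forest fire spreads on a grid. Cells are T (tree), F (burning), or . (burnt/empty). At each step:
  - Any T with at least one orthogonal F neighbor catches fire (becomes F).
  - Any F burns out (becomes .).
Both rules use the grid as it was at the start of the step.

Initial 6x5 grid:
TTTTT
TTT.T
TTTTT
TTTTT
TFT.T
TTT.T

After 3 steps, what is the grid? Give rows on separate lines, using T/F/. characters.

Step 1: 4 trees catch fire, 1 burn out
  TTTTT
  TTT.T
  TTTTT
  TFTTT
  F.F.T
  TFT.T
Step 2: 5 trees catch fire, 4 burn out
  TTTTT
  TTT.T
  TFTTT
  F.FTT
  ....T
  F.F.T
Step 3: 4 trees catch fire, 5 burn out
  TTTTT
  TFT.T
  F.FTT
  ...FT
  ....T
  ....T

TTTTT
TFT.T
F.FTT
...FT
....T
....T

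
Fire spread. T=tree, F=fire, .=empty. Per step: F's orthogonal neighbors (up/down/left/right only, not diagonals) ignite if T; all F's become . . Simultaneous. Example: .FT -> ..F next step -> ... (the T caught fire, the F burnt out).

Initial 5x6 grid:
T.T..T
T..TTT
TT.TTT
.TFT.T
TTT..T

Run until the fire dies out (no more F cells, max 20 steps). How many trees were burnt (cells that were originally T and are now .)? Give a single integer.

Step 1: +3 fires, +1 burnt (F count now 3)
Step 2: +3 fires, +3 burnt (F count now 3)
Step 3: +4 fires, +3 burnt (F count now 4)
Step 4: +3 fires, +4 burnt (F count now 3)
Step 5: +3 fires, +3 burnt (F count now 3)
Step 6: +2 fires, +3 burnt (F count now 2)
Step 7: +0 fires, +2 burnt (F count now 0)
Fire out after step 7
Initially T: 19, now '.': 29
Total burnt (originally-T cells now '.'): 18

Answer: 18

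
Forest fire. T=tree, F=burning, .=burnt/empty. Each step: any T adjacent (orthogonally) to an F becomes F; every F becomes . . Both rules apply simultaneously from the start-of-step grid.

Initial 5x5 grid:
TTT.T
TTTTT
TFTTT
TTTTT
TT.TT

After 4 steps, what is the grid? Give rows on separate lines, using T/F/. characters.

Step 1: 4 trees catch fire, 1 burn out
  TTT.T
  TFTTT
  F.FTT
  TFTTT
  TT.TT
Step 2: 7 trees catch fire, 4 burn out
  TFT.T
  F.FTT
  ...FT
  F.FTT
  TF.TT
Step 3: 6 trees catch fire, 7 burn out
  F.F.T
  ...FT
  ....F
  ...FT
  F..TT
Step 4: 3 trees catch fire, 6 burn out
  ....T
  ....F
  .....
  ....F
  ...FT

....T
....F
.....
....F
...FT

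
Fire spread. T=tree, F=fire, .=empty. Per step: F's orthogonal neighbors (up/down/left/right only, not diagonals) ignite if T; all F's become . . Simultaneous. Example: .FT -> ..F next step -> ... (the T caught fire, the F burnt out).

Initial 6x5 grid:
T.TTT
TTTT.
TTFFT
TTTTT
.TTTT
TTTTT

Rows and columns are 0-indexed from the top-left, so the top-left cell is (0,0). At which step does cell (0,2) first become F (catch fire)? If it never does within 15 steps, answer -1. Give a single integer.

Step 1: cell (0,2)='T' (+6 fires, +2 burnt)
Step 2: cell (0,2)='F' (+8 fires, +6 burnt)
  -> target ignites at step 2
Step 3: cell (0,2)='.' (+7 fires, +8 burnt)
Step 4: cell (0,2)='.' (+3 fires, +7 burnt)
Step 5: cell (0,2)='.' (+1 fires, +3 burnt)
Step 6: cell (0,2)='.' (+0 fires, +1 burnt)
  fire out at step 6

2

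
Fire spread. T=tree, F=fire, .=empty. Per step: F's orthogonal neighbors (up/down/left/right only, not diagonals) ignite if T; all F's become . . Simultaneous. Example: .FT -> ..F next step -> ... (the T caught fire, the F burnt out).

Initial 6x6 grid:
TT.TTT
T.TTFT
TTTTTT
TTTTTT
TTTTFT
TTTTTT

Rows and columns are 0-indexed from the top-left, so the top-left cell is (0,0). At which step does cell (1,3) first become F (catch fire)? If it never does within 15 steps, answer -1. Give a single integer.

Step 1: cell (1,3)='F' (+8 fires, +2 burnt)
  -> target ignites at step 1
Step 2: cell (1,3)='.' (+10 fires, +8 burnt)
Step 3: cell (1,3)='.' (+4 fires, +10 burnt)
Step 4: cell (1,3)='.' (+4 fires, +4 burnt)
Step 5: cell (1,3)='.' (+3 fires, +4 burnt)
Step 6: cell (1,3)='.' (+1 fires, +3 burnt)
Step 7: cell (1,3)='.' (+1 fires, +1 burnt)
Step 8: cell (1,3)='.' (+1 fires, +1 burnt)
Step 9: cell (1,3)='.' (+0 fires, +1 burnt)
  fire out at step 9

1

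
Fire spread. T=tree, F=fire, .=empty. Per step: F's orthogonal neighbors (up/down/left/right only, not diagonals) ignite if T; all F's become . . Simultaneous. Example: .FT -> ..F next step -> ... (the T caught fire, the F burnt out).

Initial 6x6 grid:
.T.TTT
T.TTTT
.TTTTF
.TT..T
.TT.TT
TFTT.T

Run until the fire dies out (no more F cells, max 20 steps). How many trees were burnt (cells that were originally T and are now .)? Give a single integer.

Step 1: +6 fires, +2 burnt (F count now 6)
Step 2: +7 fires, +6 burnt (F count now 7)
Step 3: +7 fires, +7 burnt (F count now 7)
Step 4: +2 fires, +7 burnt (F count now 2)
Step 5: +0 fires, +2 burnt (F count now 0)
Fire out after step 5
Initially T: 24, now '.': 34
Total burnt (originally-T cells now '.'): 22

Answer: 22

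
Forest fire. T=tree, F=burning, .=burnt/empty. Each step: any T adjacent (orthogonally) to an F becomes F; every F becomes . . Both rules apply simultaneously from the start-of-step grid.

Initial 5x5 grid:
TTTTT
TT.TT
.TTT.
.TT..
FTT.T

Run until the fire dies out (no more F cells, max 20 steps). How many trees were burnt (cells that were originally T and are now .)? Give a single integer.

Answer: 16

Derivation:
Step 1: +1 fires, +1 burnt (F count now 1)
Step 2: +2 fires, +1 burnt (F count now 2)
Step 3: +2 fires, +2 burnt (F count now 2)
Step 4: +2 fires, +2 burnt (F count now 2)
Step 5: +3 fires, +2 burnt (F count now 3)
Step 6: +3 fires, +3 burnt (F count now 3)
Step 7: +2 fires, +3 burnt (F count now 2)
Step 8: +1 fires, +2 burnt (F count now 1)
Step 9: +0 fires, +1 burnt (F count now 0)
Fire out after step 9
Initially T: 17, now '.': 24
Total burnt (originally-T cells now '.'): 16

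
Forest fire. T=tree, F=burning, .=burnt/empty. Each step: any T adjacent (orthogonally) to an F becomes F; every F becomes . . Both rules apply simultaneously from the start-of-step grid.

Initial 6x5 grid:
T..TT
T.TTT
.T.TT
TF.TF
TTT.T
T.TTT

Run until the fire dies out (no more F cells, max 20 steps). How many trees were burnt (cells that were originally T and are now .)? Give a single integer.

Answer: 18

Derivation:
Step 1: +6 fires, +2 burnt (F count now 6)
Step 2: +5 fires, +6 burnt (F count now 5)
Step 3: +5 fires, +5 burnt (F count now 5)
Step 4: +2 fires, +5 burnt (F count now 2)
Step 5: +0 fires, +2 burnt (F count now 0)
Fire out after step 5
Initially T: 20, now '.': 28
Total burnt (originally-T cells now '.'): 18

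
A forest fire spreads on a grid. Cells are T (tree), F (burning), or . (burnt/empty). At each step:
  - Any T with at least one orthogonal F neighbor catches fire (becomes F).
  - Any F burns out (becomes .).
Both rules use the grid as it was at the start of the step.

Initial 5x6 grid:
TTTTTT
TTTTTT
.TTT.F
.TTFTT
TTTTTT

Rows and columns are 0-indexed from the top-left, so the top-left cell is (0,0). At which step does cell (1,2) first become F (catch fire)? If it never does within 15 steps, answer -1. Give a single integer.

Step 1: cell (1,2)='T' (+6 fires, +2 burnt)
Step 2: cell (1,2)='T' (+8 fires, +6 burnt)
Step 3: cell (1,2)='F' (+5 fires, +8 burnt)
  -> target ignites at step 3
Step 4: cell (1,2)='.' (+3 fires, +5 burnt)
Step 5: cell (1,2)='.' (+2 fires, +3 burnt)
Step 6: cell (1,2)='.' (+1 fires, +2 burnt)
Step 7: cell (1,2)='.' (+0 fires, +1 burnt)
  fire out at step 7

3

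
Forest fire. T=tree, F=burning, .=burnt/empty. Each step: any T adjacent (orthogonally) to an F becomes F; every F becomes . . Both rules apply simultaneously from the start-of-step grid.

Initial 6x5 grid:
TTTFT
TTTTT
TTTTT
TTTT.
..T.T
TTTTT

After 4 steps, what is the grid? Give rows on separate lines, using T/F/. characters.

Step 1: 3 trees catch fire, 1 burn out
  TTF.F
  TTTFT
  TTTTT
  TTTT.
  ..T.T
  TTTTT
Step 2: 4 trees catch fire, 3 burn out
  TF...
  TTF.F
  TTTFT
  TTTT.
  ..T.T
  TTTTT
Step 3: 5 trees catch fire, 4 burn out
  F....
  TF...
  TTF.F
  TTTF.
  ..T.T
  TTTTT
Step 4: 3 trees catch fire, 5 burn out
  .....
  F....
  TF...
  TTF..
  ..T.T
  TTTTT

.....
F....
TF...
TTF..
..T.T
TTTTT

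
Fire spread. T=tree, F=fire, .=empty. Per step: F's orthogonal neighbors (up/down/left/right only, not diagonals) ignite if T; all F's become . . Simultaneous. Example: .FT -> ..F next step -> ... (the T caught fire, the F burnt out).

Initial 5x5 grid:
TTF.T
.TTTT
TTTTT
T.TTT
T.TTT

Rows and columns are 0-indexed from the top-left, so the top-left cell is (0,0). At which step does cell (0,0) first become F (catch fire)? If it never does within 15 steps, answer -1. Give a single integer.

Step 1: cell (0,0)='T' (+2 fires, +1 burnt)
Step 2: cell (0,0)='F' (+4 fires, +2 burnt)
  -> target ignites at step 2
Step 3: cell (0,0)='.' (+4 fires, +4 burnt)
Step 4: cell (0,0)='.' (+5 fires, +4 burnt)
Step 5: cell (0,0)='.' (+3 fires, +5 burnt)
Step 6: cell (0,0)='.' (+2 fires, +3 burnt)
Step 7: cell (0,0)='.' (+0 fires, +2 burnt)
  fire out at step 7

2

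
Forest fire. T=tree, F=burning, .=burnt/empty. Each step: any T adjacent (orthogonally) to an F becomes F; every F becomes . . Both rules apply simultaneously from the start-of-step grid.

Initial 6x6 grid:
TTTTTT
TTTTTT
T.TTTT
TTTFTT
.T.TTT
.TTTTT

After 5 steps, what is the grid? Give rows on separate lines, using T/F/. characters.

Step 1: 4 trees catch fire, 1 burn out
  TTTTTT
  TTTTTT
  T.TFTT
  TTF.FT
  .T.FTT
  .TTTTT
Step 2: 7 trees catch fire, 4 burn out
  TTTTTT
  TTTFTT
  T.F.FT
  TF...F
  .T..FT
  .TTFTT
Step 3: 9 trees catch fire, 7 burn out
  TTTFTT
  TTF.FT
  T....F
  F.....
  .F...F
  .TF.FT
Step 4: 7 trees catch fire, 9 burn out
  TTF.FT
  TF...F
  F.....
  ......
  ......
  .F...F
Step 5: 3 trees catch fire, 7 burn out
  TF...F
  F.....
  ......
  ......
  ......
  ......

TF...F
F.....
......
......
......
......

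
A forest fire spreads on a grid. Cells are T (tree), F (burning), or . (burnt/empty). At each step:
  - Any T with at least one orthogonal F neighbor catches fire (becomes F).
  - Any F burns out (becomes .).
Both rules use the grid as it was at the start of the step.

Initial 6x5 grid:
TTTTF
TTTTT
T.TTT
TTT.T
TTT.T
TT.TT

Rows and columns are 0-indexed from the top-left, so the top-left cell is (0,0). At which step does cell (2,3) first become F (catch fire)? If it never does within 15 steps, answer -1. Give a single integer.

Step 1: cell (2,3)='T' (+2 fires, +1 burnt)
Step 2: cell (2,3)='T' (+3 fires, +2 burnt)
Step 3: cell (2,3)='F' (+4 fires, +3 burnt)
  -> target ignites at step 3
Step 4: cell (2,3)='.' (+4 fires, +4 burnt)
Step 5: cell (2,3)='.' (+3 fires, +4 burnt)
Step 6: cell (2,3)='.' (+4 fires, +3 burnt)
Step 7: cell (2,3)='.' (+2 fires, +4 burnt)
Step 8: cell (2,3)='.' (+2 fires, +2 burnt)
Step 9: cell (2,3)='.' (+1 fires, +2 burnt)
Step 10: cell (2,3)='.' (+0 fires, +1 burnt)
  fire out at step 10

3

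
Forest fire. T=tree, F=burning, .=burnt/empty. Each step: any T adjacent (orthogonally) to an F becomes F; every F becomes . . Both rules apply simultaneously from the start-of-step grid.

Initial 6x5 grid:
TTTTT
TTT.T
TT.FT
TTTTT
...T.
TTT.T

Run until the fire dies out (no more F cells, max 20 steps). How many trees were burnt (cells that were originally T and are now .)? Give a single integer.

Answer: 18

Derivation:
Step 1: +2 fires, +1 burnt (F count now 2)
Step 2: +4 fires, +2 burnt (F count now 4)
Step 3: +2 fires, +4 burnt (F count now 2)
Step 4: +3 fires, +2 burnt (F count now 3)
Step 5: +3 fires, +3 burnt (F count now 3)
Step 6: +3 fires, +3 burnt (F count now 3)
Step 7: +1 fires, +3 burnt (F count now 1)
Step 8: +0 fires, +1 burnt (F count now 0)
Fire out after step 8
Initially T: 22, now '.': 26
Total burnt (originally-T cells now '.'): 18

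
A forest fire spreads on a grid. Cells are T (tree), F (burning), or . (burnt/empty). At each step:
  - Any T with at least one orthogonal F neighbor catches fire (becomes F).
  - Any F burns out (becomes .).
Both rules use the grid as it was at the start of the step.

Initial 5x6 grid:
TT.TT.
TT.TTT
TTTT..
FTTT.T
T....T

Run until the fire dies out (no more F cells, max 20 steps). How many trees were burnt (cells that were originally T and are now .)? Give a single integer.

Step 1: +3 fires, +1 burnt (F count now 3)
Step 2: +3 fires, +3 burnt (F count now 3)
Step 3: +4 fires, +3 burnt (F count now 4)
Step 4: +2 fires, +4 burnt (F count now 2)
Step 5: +1 fires, +2 burnt (F count now 1)
Step 6: +2 fires, +1 burnt (F count now 2)
Step 7: +2 fires, +2 burnt (F count now 2)
Step 8: +0 fires, +2 burnt (F count now 0)
Fire out after step 8
Initially T: 19, now '.': 28
Total burnt (originally-T cells now '.'): 17

Answer: 17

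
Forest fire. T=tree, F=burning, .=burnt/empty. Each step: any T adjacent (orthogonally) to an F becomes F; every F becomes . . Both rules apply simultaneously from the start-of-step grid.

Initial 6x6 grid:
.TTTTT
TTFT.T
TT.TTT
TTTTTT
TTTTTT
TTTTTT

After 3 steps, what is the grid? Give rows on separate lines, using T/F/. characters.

Step 1: 3 trees catch fire, 1 burn out
  .TFTTT
  TF.F.T
  TT.TTT
  TTTTTT
  TTTTTT
  TTTTTT
Step 2: 5 trees catch fire, 3 burn out
  .F.FTT
  F....T
  TF.FTT
  TTTTTT
  TTTTTT
  TTTTTT
Step 3: 5 trees catch fire, 5 burn out
  ....FT
  .....T
  F...FT
  TFTFTT
  TTTTTT
  TTTTTT

....FT
.....T
F...FT
TFTFTT
TTTTTT
TTTTTT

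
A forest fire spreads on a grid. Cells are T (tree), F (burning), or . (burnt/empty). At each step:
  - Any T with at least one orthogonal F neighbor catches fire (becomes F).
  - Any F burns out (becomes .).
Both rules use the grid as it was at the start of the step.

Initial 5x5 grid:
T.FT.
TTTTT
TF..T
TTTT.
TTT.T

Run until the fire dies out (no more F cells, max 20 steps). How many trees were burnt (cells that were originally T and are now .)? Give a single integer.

Answer: 16

Derivation:
Step 1: +5 fires, +2 burnt (F count now 5)
Step 2: +5 fires, +5 burnt (F count now 5)
Step 3: +5 fires, +5 burnt (F count now 5)
Step 4: +1 fires, +5 burnt (F count now 1)
Step 5: +0 fires, +1 burnt (F count now 0)
Fire out after step 5
Initially T: 17, now '.': 24
Total burnt (originally-T cells now '.'): 16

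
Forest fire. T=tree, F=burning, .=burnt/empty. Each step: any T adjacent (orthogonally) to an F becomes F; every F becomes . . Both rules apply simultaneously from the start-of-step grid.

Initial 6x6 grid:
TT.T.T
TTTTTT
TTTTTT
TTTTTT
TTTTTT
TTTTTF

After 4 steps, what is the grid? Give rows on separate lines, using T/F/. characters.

Step 1: 2 trees catch fire, 1 burn out
  TT.T.T
  TTTTTT
  TTTTTT
  TTTTTT
  TTTTTF
  TTTTF.
Step 2: 3 trees catch fire, 2 burn out
  TT.T.T
  TTTTTT
  TTTTTT
  TTTTTF
  TTTTF.
  TTTF..
Step 3: 4 trees catch fire, 3 burn out
  TT.T.T
  TTTTTT
  TTTTTF
  TTTTF.
  TTTF..
  TTF...
Step 4: 5 trees catch fire, 4 burn out
  TT.T.T
  TTTTTF
  TTTTF.
  TTTF..
  TTF...
  TF....

TT.T.T
TTTTTF
TTTTF.
TTTF..
TTF...
TF....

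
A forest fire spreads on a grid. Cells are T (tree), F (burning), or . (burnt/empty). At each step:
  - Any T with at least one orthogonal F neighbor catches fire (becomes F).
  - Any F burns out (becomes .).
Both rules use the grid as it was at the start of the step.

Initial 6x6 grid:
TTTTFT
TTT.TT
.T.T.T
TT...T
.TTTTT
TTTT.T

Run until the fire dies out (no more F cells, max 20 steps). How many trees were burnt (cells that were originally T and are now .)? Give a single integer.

Step 1: +3 fires, +1 burnt (F count now 3)
Step 2: +2 fires, +3 burnt (F count now 2)
Step 3: +3 fires, +2 burnt (F count now 3)
Step 4: +3 fires, +3 burnt (F count now 3)
Step 5: +3 fires, +3 burnt (F count now 3)
Step 6: +3 fires, +3 burnt (F count now 3)
Step 7: +3 fires, +3 burnt (F count now 3)
Step 8: +3 fires, +3 burnt (F count now 3)
Step 9: +2 fires, +3 burnt (F count now 2)
Step 10: +0 fires, +2 burnt (F count now 0)
Fire out after step 10
Initially T: 26, now '.': 35
Total burnt (originally-T cells now '.'): 25

Answer: 25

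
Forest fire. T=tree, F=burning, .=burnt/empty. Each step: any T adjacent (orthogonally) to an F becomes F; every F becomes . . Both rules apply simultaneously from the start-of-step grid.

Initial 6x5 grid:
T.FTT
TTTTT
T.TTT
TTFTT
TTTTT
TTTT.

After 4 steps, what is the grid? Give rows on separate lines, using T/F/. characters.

Step 1: 6 trees catch fire, 2 burn out
  T..FT
  TTFTT
  T.FTT
  TF.FT
  TTFTT
  TTTT.
Step 2: 9 trees catch fire, 6 burn out
  T...F
  TF.FT
  T..FT
  F...F
  TF.FT
  TTFT.
Step 3: 8 trees catch fire, 9 burn out
  T....
  F...F
  F...F
  .....
  F...F
  TF.F.
Step 4: 2 trees catch fire, 8 burn out
  F....
  .....
  .....
  .....
  .....
  F....

F....
.....
.....
.....
.....
F....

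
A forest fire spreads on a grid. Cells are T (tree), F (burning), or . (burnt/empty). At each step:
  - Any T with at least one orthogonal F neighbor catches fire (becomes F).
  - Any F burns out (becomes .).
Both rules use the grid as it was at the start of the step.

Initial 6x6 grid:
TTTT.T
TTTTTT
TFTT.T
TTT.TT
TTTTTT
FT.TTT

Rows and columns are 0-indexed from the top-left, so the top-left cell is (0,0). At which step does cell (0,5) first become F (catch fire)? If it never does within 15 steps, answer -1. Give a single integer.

Step 1: cell (0,5)='T' (+6 fires, +2 burnt)
Step 2: cell (0,5)='T' (+7 fires, +6 burnt)
Step 3: cell (0,5)='T' (+4 fires, +7 burnt)
Step 4: cell (0,5)='T' (+3 fires, +4 burnt)
Step 5: cell (0,5)='T' (+3 fires, +3 burnt)
Step 6: cell (0,5)='F' (+5 fires, +3 burnt)
  -> target ignites at step 6
Step 7: cell (0,5)='.' (+2 fires, +5 burnt)
Step 8: cell (0,5)='.' (+0 fires, +2 burnt)
  fire out at step 8

6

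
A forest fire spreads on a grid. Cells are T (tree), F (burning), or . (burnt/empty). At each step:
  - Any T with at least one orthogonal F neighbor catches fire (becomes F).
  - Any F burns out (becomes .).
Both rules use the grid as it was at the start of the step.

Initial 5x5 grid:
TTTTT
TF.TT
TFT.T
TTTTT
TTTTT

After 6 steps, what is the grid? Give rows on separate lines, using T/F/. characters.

Step 1: 5 trees catch fire, 2 burn out
  TFTTT
  F..TT
  F.F.T
  TFTTT
  TTTTT
Step 2: 5 trees catch fire, 5 burn out
  F.FTT
  ...TT
  ....T
  F.FTT
  TFTTT
Step 3: 4 trees catch fire, 5 burn out
  ...FT
  ...TT
  ....T
  ...FT
  F.FTT
Step 4: 4 trees catch fire, 4 burn out
  ....F
  ...FT
  ....T
  ....F
  ...FT
Step 5: 3 trees catch fire, 4 burn out
  .....
  ....F
  ....F
  .....
  ....F
Step 6: 0 trees catch fire, 3 burn out
  .....
  .....
  .....
  .....
  .....

.....
.....
.....
.....
.....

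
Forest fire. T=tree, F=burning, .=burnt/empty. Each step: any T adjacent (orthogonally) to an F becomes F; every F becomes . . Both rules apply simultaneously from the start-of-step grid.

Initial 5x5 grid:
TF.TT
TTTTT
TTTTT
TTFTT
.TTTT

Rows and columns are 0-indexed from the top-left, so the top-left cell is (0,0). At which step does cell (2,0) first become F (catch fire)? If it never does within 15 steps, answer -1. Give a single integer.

Step 1: cell (2,0)='T' (+6 fires, +2 burnt)
Step 2: cell (2,0)='T' (+8 fires, +6 burnt)
Step 3: cell (2,0)='F' (+4 fires, +8 burnt)
  -> target ignites at step 3
Step 4: cell (2,0)='.' (+2 fires, +4 burnt)
Step 5: cell (2,0)='.' (+1 fires, +2 burnt)
Step 6: cell (2,0)='.' (+0 fires, +1 burnt)
  fire out at step 6

3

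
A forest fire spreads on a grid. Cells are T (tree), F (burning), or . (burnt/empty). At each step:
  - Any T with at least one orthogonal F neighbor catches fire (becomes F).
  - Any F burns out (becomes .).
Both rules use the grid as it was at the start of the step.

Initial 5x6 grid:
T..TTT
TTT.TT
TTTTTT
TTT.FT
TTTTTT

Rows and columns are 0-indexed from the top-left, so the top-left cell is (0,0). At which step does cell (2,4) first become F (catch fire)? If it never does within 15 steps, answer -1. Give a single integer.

Step 1: cell (2,4)='F' (+3 fires, +1 burnt)
  -> target ignites at step 1
Step 2: cell (2,4)='.' (+5 fires, +3 burnt)
Step 3: cell (2,4)='.' (+4 fires, +5 burnt)
Step 4: cell (2,4)='.' (+6 fires, +4 burnt)
Step 5: cell (2,4)='.' (+4 fires, +6 burnt)
Step 6: cell (2,4)='.' (+2 fires, +4 burnt)
Step 7: cell (2,4)='.' (+1 fires, +2 burnt)
Step 8: cell (2,4)='.' (+0 fires, +1 burnt)
  fire out at step 8

1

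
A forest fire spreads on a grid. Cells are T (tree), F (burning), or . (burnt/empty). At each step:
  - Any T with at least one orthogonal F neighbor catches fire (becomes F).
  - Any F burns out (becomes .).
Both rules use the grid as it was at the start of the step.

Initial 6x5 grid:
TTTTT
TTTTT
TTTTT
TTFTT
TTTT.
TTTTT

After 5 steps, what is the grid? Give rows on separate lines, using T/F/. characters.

Step 1: 4 trees catch fire, 1 burn out
  TTTTT
  TTTTT
  TTFTT
  TF.FT
  TTFT.
  TTTTT
Step 2: 8 trees catch fire, 4 burn out
  TTTTT
  TTFTT
  TF.FT
  F...F
  TF.F.
  TTFTT
Step 3: 8 trees catch fire, 8 burn out
  TTFTT
  TF.FT
  F...F
  .....
  F....
  TF.FT
Step 4: 6 trees catch fire, 8 burn out
  TF.FT
  F...F
  .....
  .....
  .....
  F...F
Step 5: 2 trees catch fire, 6 burn out
  F...F
  .....
  .....
  .....
  .....
  .....

F...F
.....
.....
.....
.....
.....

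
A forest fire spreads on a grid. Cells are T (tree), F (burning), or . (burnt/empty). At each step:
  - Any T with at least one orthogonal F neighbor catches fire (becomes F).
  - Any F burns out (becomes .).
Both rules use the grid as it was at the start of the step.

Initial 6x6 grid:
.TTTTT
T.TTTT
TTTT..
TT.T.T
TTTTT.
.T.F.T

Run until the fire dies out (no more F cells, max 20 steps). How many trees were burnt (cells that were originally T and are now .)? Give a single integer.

Step 1: +1 fires, +1 burnt (F count now 1)
Step 2: +3 fires, +1 burnt (F count now 3)
Step 3: +2 fires, +3 burnt (F count now 2)
Step 4: +5 fires, +2 burnt (F count now 5)
Step 5: +5 fires, +5 burnt (F count now 5)
Step 6: +4 fires, +5 burnt (F count now 4)
Step 7: +3 fires, +4 burnt (F count now 3)
Step 8: +0 fires, +3 burnt (F count now 0)
Fire out after step 8
Initially T: 25, now '.': 34
Total burnt (originally-T cells now '.'): 23

Answer: 23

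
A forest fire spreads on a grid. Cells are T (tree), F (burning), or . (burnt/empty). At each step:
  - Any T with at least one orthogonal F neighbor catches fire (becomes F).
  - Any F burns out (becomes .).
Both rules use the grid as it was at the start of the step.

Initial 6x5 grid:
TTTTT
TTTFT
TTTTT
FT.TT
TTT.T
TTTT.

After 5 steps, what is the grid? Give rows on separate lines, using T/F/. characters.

Step 1: 7 trees catch fire, 2 burn out
  TTTFT
  TTF.F
  FTTFT
  .F.TT
  FTT.T
  TTTT.
Step 2: 10 trees catch fire, 7 burn out
  TTF.F
  FF...
  .FF.F
  ...FT
  .FT.T
  FTTT.
Step 3: 5 trees catch fire, 10 burn out
  FF...
  .....
  .....
  ....F
  ..F.T
  .FTT.
Step 4: 2 trees catch fire, 5 burn out
  .....
  .....
  .....
  .....
  ....F
  ..FT.
Step 5: 1 trees catch fire, 2 burn out
  .....
  .....
  .....
  .....
  .....
  ...F.

.....
.....
.....
.....
.....
...F.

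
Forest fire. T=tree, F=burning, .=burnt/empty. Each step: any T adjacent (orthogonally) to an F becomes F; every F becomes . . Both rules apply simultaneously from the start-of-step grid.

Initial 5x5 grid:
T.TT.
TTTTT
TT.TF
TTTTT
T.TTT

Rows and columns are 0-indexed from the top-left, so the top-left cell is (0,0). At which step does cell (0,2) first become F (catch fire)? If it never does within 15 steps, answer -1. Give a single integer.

Step 1: cell (0,2)='T' (+3 fires, +1 burnt)
Step 2: cell (0,2)='T' (+3 fires, +3 burnt)
Step 3: cell (0,2)='T' (+4 fires, +3 burnt)
Step 4: cell (0,2)='F' (+4 fires, +4 burnt)
  -> target ignites at step 4
Step 5: cell (0,2)='.' (+3 fires, +4 burnt)
Step 6: cell (0,2)='.' (+3 fires, +3 burnt)
Step 7: cell (0,2)='.' (+0 fires, +3 burnt)
  fire out at step 7

4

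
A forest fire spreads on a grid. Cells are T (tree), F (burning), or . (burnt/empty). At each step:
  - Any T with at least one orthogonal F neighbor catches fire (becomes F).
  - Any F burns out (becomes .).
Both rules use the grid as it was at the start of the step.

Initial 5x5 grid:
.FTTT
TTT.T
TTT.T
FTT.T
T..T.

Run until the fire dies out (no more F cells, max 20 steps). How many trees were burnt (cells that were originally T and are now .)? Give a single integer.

Step 1: +5 fires, +2 burnt (F count now 5)
Step 2: +5 fires, +5 burnt (F count now 5)
Step 3: +2 fires, +5 burnt (F count now 2)
Step 4: +1 fires, +2 burnt (F count now 1)
Step 5: +1 fires, +1 burnt (F count now 1)
Step 6: +1 fires, +1 burnt (F count now 1)
Step 7: +0 fires, +1 burnt (F count now 0)
Fire out after step 7
Initially T: 16, now '.': 24
Total burnt (originally-T cells now '.'): 15

Answer: 15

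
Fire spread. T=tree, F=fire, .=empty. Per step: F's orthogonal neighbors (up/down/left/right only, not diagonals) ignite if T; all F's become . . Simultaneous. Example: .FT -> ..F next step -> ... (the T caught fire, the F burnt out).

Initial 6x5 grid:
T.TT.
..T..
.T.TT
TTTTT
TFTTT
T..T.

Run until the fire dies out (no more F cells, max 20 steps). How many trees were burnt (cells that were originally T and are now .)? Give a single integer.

Answer: 14

Derivation:
Step 1: +3 fires, +1 burnt (F count now 3)
Step 2: +5 fires, +3 burnt (F count now 5)
Step 3: +3 fires, +5 burnt (F count now 3)
Step 4: +2 fires, +3 burnt (F count now 2)
Step 5: +1 fires, +2 burnt (F count now 1)
Step 6: +0 fires, +1 burnt (F count now 0)
Fire out after step 6
Initially T: 18, now '.': 26
Total burnt (originally-T cells now '.'): 14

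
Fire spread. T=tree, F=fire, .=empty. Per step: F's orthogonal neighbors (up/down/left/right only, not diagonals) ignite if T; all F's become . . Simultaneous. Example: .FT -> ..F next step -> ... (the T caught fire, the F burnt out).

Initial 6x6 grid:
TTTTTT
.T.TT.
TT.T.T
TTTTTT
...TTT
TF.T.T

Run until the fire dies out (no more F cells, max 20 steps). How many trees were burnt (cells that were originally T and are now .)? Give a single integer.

Step 1: +1 fires, +1 burnt (F count now 1)
Step 2: +0 fires, +1 burnt (F count now 0)
Fire out after step 2
Initially T: 25, now '.': 12
Total burnt (originally-T cells now '.'): 1

Answer: 1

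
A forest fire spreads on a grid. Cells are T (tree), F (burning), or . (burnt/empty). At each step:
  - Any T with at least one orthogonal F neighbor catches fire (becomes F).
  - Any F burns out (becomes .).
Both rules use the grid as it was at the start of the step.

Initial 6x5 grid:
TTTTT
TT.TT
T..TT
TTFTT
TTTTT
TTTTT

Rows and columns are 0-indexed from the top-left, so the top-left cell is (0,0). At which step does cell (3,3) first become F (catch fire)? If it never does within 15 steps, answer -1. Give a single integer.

Step 1: cell (3,3)='F' (+3 fires, +1 burnt)
  -> target ignites at step 1
Step 2: cell (3,3)='.' (+6 fires, +3 burnt)
Step 3: cell (3,3)='.' (+7 fires, +6 burnt)
Step 4: cell (3,3)='.' (+5 fires, +7 burnt)
Step 5: cell (3,3)='.' (+4 fires, +5 burnt)
Step 6: cell (3,3)='.' (+1 fires, +4 burnt)
Step 7: cell (3,3)='.' (+0 fires, +1 burnt)
  fire out at step 7

1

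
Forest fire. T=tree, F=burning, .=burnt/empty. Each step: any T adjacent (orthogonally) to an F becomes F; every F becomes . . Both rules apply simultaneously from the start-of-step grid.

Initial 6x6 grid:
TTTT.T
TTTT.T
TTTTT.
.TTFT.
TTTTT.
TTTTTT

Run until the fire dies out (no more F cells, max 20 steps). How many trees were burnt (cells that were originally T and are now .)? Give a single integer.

Answer: 27

Derivation:
Step 1: +4 fires, +1 burnt (F count now 4)
Step 2: +7 fires, +4 burnt (F count now 7)
Step 3: +6 fires, +7 burnt (F count now 6)
Step 4: +6 fires, +6 burnt (F count now 6)
Step 5: +3 fires, +6 burnt (F count now 3)
Step 6: +1 fires, +3 burnt (F count now 1)
Step 7: +0 fires, +1 burnt (F count now 0)
Fire out after step 7
Initially T: 29, now '.': 34
Total burnt (originally-T cells now '.'): 27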